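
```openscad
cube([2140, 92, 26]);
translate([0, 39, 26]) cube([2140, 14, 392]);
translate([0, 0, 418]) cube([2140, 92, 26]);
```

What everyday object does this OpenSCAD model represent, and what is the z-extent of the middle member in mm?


An I-beam. The web height is 392 mm.

Two wide flanges with a thin centred web — an I-beam. Overall 444 mm minus two 26 mm flanges gives a web of 444 − 2·26 = 392 mm.


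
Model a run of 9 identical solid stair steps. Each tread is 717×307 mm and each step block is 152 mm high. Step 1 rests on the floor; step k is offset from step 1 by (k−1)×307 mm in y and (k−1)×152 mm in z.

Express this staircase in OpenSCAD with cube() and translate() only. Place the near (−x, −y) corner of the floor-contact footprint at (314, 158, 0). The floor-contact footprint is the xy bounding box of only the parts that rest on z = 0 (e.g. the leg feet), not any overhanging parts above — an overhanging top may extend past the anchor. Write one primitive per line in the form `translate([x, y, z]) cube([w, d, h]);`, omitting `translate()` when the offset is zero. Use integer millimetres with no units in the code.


translate([314, 158, 0]) cube([717, 307, 152]);
translate([314, 465, 152]) cube([717, 307, 152]);
translate([314, 772, 304]) cube([717, 307, 152]);
translate([314, 1079, 456]) cube([717, 307, 152]);
translate([314, 1386, 608]) cube([717, 307, 152]);
translate([314, 1693, 760]) cube([717, 307, 152]);
translate([314, 2000, 912]) cube([717, 307, 152]);
translate([314, 2307, 1064]) cube([717, 307, 152]);
translate([314, 2614, 1216]) cube([717, 307, 152]);


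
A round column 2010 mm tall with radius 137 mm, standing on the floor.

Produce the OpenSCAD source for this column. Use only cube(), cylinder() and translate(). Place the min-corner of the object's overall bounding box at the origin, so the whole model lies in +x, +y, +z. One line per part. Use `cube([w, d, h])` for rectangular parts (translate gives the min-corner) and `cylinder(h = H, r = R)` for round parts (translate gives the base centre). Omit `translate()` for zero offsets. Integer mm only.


translate([137, 137, 0]) cylinder(h = 2010, r = 137);


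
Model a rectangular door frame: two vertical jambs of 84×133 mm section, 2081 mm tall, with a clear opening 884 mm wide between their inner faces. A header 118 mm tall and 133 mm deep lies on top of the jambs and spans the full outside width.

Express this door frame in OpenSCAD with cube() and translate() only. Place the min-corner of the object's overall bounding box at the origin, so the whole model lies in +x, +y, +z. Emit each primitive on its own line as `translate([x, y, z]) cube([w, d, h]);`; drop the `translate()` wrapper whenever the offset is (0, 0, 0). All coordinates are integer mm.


cube([84, 133, 2081]);
translate([968, 0, 0]) cube([84, 133, 2081]);
translate([0, 0, 2081]) cube([1052, 133, 118]);


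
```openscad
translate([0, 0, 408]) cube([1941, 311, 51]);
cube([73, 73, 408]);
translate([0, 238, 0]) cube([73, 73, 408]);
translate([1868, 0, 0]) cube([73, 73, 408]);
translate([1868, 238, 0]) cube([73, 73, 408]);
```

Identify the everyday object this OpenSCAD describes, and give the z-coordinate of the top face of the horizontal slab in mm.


A bench. The seat-top height is 459 mm.

A long slab on four corner posts — a bench. The slab sits at z = 408 with thickness 51, so the top is 408 + 51 = 459 mm.


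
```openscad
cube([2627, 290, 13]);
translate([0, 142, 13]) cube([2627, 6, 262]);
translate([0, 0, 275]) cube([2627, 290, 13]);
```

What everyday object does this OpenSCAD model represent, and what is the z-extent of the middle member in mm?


An I-beam. The web height is 262 mm.

Two wide flanges with a thin centred web — an I-beam. Overall 288 mm minus two 13 mm flanges gives a web of 288 − 2·13 = 262 mm.


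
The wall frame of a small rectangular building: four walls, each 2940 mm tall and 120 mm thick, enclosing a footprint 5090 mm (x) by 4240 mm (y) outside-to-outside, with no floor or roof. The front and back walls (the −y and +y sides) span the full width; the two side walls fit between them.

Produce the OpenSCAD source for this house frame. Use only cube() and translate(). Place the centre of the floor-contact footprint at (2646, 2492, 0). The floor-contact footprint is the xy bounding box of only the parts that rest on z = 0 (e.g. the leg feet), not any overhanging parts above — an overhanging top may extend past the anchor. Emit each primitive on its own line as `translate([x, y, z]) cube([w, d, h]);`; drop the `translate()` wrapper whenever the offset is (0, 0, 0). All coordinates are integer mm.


translate([101, 372, 0]) cube([5090, 120, 2940]);
translate([101, 4492, 0]) cube([5090, 120, 2940]);
translate([101, 492, 0]) cube([120, 4000, 2940]);
translate([5071, 492, 0]) cube([120, 4000, 2940]);


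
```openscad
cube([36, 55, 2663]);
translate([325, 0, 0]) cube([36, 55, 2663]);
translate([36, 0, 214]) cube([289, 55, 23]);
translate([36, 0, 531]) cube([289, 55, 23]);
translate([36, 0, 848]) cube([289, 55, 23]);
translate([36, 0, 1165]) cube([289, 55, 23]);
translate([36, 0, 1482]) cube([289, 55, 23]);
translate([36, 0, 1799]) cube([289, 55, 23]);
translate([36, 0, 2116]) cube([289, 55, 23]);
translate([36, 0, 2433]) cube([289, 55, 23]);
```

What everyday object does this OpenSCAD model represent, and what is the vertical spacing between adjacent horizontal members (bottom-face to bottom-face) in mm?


A ladder. The rung spacing is 317 mm.

Two tall 36×55 posts with 8 short bars between them — a ladder. Adjacent rungs sit at z = 214 and z = 531, so the spacing is 531 − 214 = 317 mm.


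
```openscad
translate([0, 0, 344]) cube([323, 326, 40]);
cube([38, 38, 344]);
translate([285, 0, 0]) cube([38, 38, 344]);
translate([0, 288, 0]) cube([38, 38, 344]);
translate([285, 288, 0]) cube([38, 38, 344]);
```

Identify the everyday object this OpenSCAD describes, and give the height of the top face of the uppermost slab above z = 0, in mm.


A stool. The seat height is 384 mm.

A 323×326×40 slab at z = 344 on four corner posts — a stool. The seat top is 344 + 40 = 384 mm.


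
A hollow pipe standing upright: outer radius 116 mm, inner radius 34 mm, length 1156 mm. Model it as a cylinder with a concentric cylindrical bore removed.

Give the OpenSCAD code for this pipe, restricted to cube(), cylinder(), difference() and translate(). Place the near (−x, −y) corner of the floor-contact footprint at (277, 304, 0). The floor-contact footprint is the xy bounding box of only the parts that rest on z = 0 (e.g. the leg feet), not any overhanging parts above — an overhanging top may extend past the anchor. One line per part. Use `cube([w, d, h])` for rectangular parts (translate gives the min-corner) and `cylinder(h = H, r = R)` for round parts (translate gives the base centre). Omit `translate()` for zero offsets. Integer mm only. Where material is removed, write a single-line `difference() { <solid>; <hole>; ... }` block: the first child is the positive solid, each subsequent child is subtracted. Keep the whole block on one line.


difference() { translate([393, 420, 0]) cylinder(h = 1156, r = 116); translate([393, 420, 0]) cylinder(h = 1156, r = 34); }


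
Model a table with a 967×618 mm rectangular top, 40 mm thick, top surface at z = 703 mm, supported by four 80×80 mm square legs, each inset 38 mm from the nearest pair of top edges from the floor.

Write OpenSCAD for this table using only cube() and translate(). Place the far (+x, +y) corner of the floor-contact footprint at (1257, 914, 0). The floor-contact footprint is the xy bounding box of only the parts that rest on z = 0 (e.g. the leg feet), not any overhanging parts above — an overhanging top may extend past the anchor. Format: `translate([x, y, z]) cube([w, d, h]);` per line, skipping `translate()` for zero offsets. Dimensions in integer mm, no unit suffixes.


// leg_h = 703 - 40 = 663
translate([328, 334, 663]) cube([967, 618, 40]);
translate([366, 372, 0]) cube([80, 80, 663]);
translate([1177, 372, 0]) cube([80, 80, 663]);
translate([366, 834, 0]) cube([80, 80, 663]);
translate([1177, 834, 0]) cube([80, 80, 663]);


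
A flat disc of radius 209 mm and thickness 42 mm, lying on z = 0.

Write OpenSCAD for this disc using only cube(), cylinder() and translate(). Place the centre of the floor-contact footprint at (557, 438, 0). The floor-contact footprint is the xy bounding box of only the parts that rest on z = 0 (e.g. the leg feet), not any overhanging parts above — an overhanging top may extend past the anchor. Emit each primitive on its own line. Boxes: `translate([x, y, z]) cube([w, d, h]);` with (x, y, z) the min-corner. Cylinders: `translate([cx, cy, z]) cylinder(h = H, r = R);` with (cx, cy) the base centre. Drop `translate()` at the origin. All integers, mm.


translate([557, 438, 0]) cylinder(h = 42, r = 209);


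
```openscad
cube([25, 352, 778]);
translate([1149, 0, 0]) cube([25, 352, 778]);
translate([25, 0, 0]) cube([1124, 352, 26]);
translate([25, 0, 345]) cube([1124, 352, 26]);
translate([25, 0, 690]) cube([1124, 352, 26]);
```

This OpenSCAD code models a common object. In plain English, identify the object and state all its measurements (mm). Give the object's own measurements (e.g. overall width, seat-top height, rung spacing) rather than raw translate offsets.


An open bookshelf. Two side panels, each 25 mm thick, 352 mm deep and 778 mm tall, stand 1174 mm apart (outside-to-outside). Between them sit 3 shelves, each 26 mm thick and 352 mm deep, spanning the full gap between the sides. The bottom shelf rests on the floor (its underside at z = 0) and the clear gap between one shelf's top and the next shelf's underside is 319 mm.


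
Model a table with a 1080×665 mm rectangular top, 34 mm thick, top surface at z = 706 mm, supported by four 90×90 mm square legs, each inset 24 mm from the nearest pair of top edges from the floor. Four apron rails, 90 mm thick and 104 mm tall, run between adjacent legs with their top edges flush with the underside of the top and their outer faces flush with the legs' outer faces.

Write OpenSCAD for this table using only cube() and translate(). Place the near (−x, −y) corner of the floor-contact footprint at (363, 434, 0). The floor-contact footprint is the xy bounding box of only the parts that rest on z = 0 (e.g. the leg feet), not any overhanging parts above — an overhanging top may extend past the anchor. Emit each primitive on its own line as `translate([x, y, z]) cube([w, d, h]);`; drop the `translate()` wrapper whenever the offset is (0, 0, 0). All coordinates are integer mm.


// leg_h = 706 - 34 = 672
// apron z = 672 - 104 = 568
translate([339, 410, 672]) cube([1080, 665, 34]);
translate([363, 434, 0]) cube([90, 90, 672]);
translate([1305, 434, 0]) cube([90, 90, 672]);
translate([363, 961, 0]) cube([90, 90, 672]);
translate([1305, 961, 0]) cube([90, 90, 672]);
translate([453, 434, 568]) cube([852, 90, 104]);
translate([453, 961, 568]) cube([852, 90, 104]);
translate([363, 524, 568]) cube([90, 437, 104]);
translate([1305, 524, 568]) cube([90, 437, 104]);


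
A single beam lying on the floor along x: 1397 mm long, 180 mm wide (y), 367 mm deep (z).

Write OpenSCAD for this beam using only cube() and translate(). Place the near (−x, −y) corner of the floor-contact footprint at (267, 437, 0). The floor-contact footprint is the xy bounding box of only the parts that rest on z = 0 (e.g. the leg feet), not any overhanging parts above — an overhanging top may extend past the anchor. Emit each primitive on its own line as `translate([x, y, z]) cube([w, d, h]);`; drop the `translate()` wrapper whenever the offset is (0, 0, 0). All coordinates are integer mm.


translate([267, 437, 0]) cube([1397, 180, 367]);


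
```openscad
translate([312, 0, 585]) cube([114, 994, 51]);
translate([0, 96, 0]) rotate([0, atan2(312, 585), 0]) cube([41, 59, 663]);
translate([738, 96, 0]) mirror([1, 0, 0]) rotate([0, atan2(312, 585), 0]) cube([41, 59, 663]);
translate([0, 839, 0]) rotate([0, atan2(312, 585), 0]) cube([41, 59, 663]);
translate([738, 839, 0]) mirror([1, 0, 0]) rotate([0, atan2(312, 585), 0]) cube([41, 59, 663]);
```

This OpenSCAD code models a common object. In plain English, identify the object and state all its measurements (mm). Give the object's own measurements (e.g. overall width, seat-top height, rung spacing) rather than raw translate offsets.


A sawhorse. A 114×994×51 mm beam (x, y, z) sits on two A-frame leg pairs. Each pair is two raked legs of 41×59 mm section (59 mm along y) splaying symmetrically in x. Each leg rises 585 mm vertically over 312 mm of horizontal reach and is 663 mm long along its own axis. Every leg's outer bottom edge rests on the floor and its outer top edge meets a bottom edge of the beam — the left legs (tilting toward +x) meet the beam's −x bottom edge, the right legs (their mirror images, tilting toward −x) meet its +x bottom edge — so the leg tops tuck under the beam, the beam's underside is 585 mm above the floor, and the feet are 738 mm apart outside-to-outside with the beam centred between them. The two leg pairs are set in 96 mm from either end of the beam.


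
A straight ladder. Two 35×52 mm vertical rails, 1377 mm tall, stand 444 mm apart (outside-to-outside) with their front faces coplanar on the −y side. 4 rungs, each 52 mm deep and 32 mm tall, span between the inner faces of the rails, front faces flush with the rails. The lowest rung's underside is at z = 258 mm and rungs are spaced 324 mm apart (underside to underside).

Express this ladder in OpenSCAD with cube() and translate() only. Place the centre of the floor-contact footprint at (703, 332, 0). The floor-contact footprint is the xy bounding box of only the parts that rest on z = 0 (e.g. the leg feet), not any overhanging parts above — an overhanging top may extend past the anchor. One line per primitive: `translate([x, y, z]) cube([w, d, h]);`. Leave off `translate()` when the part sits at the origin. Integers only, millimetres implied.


translate([481, 306, 0]) cube([35, 52, 1377]);
translate([890, 306, 0]) cube([35, 52, 1377]);
translate([516, 306, 258]) cube([374, 52, 32]);
translate([516, 306, 582]) cube([374, 52, 32]);
translate([516, 306, 906]) cube([374, 52, 32]);
translate([516, 306, 1230]) cube([374, 52, 32]);


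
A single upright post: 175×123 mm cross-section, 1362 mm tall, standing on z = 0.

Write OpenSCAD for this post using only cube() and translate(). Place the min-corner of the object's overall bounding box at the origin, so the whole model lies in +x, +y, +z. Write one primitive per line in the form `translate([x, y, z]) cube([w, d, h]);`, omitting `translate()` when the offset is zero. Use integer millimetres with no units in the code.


cube([175, 123, 1362]);


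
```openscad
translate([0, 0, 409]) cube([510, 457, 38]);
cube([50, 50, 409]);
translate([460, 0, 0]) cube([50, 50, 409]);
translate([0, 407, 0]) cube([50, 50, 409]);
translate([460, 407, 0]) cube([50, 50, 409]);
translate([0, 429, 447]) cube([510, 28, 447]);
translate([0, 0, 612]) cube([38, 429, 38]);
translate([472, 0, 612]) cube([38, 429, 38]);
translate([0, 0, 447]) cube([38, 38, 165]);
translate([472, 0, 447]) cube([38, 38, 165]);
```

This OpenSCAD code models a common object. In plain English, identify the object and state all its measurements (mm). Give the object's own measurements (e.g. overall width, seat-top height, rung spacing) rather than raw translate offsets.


A chair. The seat is a 510×457×38 mm slab with its top at z = 447 mm, on four 50×50 mm corner legs (flush with the seat edges, standing on z = 0). A flat backrest 28 mm thick, 447 mm tall, spans the full seat width and rises from the seat top along its +y edge, rear face flush with the rear of the seat. Two armrests of 38×38 mm section run along each side from the seat's front edge to the front of the backrest, top faces 203 mm above the seat top and outer faces flush with the seat's x-edges; a 38×38 mm post under the front of each armrest stands on the seat at the front corner.


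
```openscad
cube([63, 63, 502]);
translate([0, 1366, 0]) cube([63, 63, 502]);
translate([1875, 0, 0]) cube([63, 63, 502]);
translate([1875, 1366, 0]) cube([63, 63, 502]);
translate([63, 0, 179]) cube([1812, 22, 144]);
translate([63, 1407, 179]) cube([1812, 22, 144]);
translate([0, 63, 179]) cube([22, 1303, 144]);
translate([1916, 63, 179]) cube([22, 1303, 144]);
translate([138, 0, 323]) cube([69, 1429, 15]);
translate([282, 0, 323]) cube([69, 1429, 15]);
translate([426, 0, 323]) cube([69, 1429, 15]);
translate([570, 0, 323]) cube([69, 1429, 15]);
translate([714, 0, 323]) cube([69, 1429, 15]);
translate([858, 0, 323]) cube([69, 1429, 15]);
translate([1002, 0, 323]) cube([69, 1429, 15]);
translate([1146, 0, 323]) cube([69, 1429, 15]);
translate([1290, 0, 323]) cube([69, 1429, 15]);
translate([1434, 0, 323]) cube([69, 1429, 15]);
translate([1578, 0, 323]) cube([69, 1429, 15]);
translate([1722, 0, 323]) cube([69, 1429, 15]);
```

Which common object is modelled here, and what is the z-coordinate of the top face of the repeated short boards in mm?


A bed frame. The slat-top height is 338 mm.

Four posts, four rails, and a row of slats — a bed frame. Slats sit on the rails at z = 179 + 144 = 323; with slat thickness 15, the top is 338 mm.


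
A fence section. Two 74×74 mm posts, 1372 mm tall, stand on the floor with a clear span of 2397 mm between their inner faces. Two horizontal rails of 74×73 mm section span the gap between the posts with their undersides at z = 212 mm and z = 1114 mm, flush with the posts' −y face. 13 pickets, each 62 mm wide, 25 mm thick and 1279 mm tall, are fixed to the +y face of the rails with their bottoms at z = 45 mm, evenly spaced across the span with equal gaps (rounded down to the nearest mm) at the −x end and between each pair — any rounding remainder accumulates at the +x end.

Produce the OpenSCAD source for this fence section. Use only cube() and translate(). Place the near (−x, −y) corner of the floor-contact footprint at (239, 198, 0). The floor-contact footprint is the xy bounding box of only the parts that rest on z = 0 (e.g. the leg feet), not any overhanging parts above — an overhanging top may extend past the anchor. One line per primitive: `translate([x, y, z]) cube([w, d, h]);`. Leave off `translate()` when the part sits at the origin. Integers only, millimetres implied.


translate([239, 198, 0]) cube([74, 74, 1372]);
translate([2710, 198, 0]) cube([74, 74, 1372]);
translate([313, 198, 212]) cube([2397, 74, 73]);
translate([313, 198, 1114]) cube([2397, 74, 73]);
translate([426, 272, 45]) cube([62, 25, 1279]);
translate([601, 272, 45]) cube([62, 25, 1279]);
translate([776, 272, 45]) cube([62, 25, 1279]);
translate([951, 272, 45]) cube([62, 25, 1279]);
translate([1126, 272, 45]) cube([62, 25, 1279]);
translate([1301, 272, 45]) cube([62, 25, 1279]);
translate([1476, 272, 45]) cube([62, 25, 1279]);
translate([1651, 272, 45]) cube([62, 25, 1279]);
translate([1826, 272, 45]) cube([62, 25, 1279]);
translate([2001, 272, 45]) cube([62, 25, 1279]);
translate([2176, 272, 45]) cube([62, 25, 1279]);
translate([2351, 272, 45]) cube([62, 25, 1279]);
translate([2526, 272, 45]) cube([62, 25, 1279]);


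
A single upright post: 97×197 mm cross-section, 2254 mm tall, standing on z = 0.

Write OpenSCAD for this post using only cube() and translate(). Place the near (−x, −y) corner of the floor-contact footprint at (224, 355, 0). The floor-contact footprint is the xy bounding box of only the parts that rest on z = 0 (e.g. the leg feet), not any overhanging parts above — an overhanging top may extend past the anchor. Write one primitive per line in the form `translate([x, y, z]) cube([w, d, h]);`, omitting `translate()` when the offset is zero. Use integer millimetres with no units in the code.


translate([224, 355, 0]) cube([97, 197, 2254]);


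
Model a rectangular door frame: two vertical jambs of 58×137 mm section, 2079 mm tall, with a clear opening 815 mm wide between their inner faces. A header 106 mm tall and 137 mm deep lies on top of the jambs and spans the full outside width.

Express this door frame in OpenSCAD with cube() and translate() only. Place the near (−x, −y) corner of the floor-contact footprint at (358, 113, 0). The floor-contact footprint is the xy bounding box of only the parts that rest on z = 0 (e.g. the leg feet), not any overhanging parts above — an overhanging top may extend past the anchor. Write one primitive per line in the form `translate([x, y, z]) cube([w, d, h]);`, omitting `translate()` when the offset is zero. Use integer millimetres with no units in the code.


translate([358, 113, 0]) cube([58, 137, 2079]);
translate([1231, 113, 0]) cube([58, 137, 2079]);
translate([358, 113, 2079]) cube([931, 137, 106]);


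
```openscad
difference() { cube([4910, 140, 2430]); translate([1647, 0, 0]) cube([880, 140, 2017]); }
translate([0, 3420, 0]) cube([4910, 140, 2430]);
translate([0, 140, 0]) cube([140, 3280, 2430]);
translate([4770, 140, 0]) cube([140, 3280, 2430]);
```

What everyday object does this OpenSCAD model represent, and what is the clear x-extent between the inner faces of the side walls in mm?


A single room. The interior width is 4630 mm.

Four walls enclosing a rectangle with a door in the front wall — a room. Outside width 4910 minus two 140 mm walls gives 4630 mm.


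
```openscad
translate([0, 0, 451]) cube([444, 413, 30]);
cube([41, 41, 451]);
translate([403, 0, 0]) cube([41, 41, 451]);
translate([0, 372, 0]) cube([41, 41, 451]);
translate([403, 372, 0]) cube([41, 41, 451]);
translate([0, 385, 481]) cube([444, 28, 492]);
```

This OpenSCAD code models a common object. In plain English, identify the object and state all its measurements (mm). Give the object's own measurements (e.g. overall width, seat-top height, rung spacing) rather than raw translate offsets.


A chair. The seat is a 444×413×30 mm slab with its top at z = 481 mm, on four 41×41 mm corner legs (flush with the seat edges, standing on z = 0). A flat backrest 28 mm thick, 492 mm tall, spans the full seat width and rises from the seat top along its +y edge, rear face flush with the rear of the seat.


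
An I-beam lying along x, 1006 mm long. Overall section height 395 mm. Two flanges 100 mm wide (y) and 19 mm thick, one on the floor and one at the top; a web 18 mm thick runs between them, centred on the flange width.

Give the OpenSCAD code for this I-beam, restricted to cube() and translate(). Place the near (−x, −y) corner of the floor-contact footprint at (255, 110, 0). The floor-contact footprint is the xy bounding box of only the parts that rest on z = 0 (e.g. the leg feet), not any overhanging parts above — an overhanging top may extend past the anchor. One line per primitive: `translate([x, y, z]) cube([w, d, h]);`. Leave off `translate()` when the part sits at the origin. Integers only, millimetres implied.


translate([255, 110, 0]) cube([1006, 100, 19]);
translate([255, 151, 19]) cube([1006, 18, 357]);
translate([255, 110, 376]) cube([1006, 100, 19]);


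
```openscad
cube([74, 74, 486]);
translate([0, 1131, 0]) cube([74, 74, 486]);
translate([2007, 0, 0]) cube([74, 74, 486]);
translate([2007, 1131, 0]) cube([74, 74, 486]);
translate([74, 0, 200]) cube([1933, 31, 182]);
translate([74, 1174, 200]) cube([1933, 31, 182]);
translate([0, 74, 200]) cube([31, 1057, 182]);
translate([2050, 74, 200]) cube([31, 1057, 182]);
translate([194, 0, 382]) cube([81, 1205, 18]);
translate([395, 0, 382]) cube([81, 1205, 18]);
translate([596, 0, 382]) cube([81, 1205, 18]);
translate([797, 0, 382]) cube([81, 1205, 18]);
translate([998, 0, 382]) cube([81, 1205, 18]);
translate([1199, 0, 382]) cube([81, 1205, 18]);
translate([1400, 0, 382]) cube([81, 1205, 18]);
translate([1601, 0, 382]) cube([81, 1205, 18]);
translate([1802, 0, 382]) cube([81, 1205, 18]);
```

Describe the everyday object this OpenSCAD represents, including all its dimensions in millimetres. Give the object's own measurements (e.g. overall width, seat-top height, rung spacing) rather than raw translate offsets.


A bed frame 2081 mm long (x) by 1205 mm wide (y). Four 74×74 mm corner posts, 486 mm tall, at the corners of the footprint. Four rails of 31 mm thickness and 182 mm height run between adjacent posts with their undersides at z = 200 mm, their outer faces flush with the outside of the frame (the two x-running rails run between the posts' inner faces; the two y-running rails run between the posts' inner faces). 9 slats, each 81 mm wide (x) and 18 mm thick, lie across the top of the two x-running rails, running the full 1205 mm width of the frame in y; along x they sit between the end posts with a 120 mm gap after the −x posts and between neighbouring slats, leaving 124 mm before the +x posts.


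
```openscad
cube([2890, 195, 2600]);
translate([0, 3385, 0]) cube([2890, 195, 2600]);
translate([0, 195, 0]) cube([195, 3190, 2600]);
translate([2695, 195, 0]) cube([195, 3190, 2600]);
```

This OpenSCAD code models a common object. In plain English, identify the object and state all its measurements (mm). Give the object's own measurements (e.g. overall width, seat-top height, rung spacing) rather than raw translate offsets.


The wall frame of a small rectangular building: four walls, each 2600 mm tall and 195 mm thick, enclosing a footprint 2890 mm (x) by 3580 mm (y) outside-to-outside, with no floor or roof. The front and back walls (the −y and +y sides) span the full width; the two side walls fit between them.


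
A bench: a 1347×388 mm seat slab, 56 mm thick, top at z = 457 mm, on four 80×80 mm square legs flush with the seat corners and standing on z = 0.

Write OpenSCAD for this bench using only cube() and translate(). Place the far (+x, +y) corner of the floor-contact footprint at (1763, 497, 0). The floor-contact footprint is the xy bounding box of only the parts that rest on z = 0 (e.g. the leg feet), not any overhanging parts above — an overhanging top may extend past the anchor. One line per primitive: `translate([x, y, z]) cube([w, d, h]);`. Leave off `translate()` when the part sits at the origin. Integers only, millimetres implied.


// leg_h = 457 − 56 = 401
translate([416, 109, 401]) cube([1347, 388, 56]);
translate([416, 109, 0]) cube([80, 80, 401]);
translate([416, 417, 0]) cube([80, 80, 401]);
translate([1683, 109, 0]) cube([80, 80, 401]);
translate([1683, 417, 0]) cube([80, 80, 401]);


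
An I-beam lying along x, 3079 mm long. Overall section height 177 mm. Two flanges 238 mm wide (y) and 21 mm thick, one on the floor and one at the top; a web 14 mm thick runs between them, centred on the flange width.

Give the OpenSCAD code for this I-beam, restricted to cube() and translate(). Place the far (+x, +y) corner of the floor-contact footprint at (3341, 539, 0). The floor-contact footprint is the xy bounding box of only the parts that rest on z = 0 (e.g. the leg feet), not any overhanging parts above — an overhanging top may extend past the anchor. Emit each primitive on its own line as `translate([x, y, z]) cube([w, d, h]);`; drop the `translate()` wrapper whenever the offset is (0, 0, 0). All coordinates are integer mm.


translate([262, 301, 0]) cube([3079, 238, 21]);
translate([262, 413, 21]) cube([3079, 14, 135]);
translate([262, 301, 156]) cube([3079, 238, 21]);


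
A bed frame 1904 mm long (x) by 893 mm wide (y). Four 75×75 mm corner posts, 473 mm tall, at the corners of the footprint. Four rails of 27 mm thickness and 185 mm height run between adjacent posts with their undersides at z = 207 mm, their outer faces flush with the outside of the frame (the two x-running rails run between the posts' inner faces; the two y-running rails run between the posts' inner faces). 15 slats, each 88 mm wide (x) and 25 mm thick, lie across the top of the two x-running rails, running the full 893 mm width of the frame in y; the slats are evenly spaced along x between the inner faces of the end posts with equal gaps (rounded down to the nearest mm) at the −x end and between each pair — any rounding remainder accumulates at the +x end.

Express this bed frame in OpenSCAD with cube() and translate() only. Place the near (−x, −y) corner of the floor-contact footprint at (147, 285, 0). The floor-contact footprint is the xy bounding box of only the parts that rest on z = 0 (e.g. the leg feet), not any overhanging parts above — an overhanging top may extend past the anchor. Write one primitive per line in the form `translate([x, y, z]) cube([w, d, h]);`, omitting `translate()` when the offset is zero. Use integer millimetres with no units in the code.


// slat z = rail_z + rail_h = 207 + 185 = 392
// slat gap = ⌊(1754 − 15·88) / 16⌋ = 27
translate([147, 285, 0]) cube([75, 75, 473]);
translate([147, 1103, 0]) cube([75, 75, 473]);
translate([1976, 285, 0]) cube([75, 75, 473]);
translate([1976, 1103, 0]) cube([75, 75, 473]);
translate([222, 285, 207]) cube([1754, 27, 185]);
translate([222, 1151, 207]) cube([1754, 27, 185]);
translate([147, 360, 207]) cube([27, 743, 185]);
translate([2024, 360, 207]) cube([27, 743, 185]);
translate([249, 285, 392]) cube([88, 893, 25]);
translate([364, 285, 392]) cube([88, 893, 25]);
translate([479, 285, 392]) cube([88, 893, 25]);
translate([594, 285, 392]) cube([88, 893, 25]);
translate([709, 285, 392]) cube([88, 893, 25]);
translate([824, 285, 392]) cube([88, 893, 25]);
translate([939, 285, 392]) cube([88, 893, 25]);
translate([1054, 285, 392]) cube([88, 893, 25]);
translate([1169, 285, 392]) cube([88, 893, 25]);
translate([1284, 285, 392]) cube([88, 893, 25]);
translate([1399, 285, 392]) cube([88, 893, 25]);
translate([1514, 285, 392]) cube([88, 893, 25]);
translate([1629, 285, 392]) cube([88, 893, 25]);
translate([1744, 285, 392]) cube([88, 893, 25]);
translate([1859, 285, 392]) cube([88, 893, 25]);


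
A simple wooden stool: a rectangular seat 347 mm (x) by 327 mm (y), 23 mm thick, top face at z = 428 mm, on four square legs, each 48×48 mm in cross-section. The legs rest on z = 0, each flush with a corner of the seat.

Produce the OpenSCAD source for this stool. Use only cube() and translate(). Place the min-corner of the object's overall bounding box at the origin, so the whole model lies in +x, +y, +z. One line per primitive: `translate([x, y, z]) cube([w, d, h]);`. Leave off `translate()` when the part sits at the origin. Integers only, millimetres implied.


translate([0, 0, 405]) cube([347, 327, 23]);
cube([48, 48, 405]);
translate([299, 0, 0]) cube([48, 48, 405]);
translate([0, 279, 0]) cube([48, 48, 405]);
translate([299, 279, 0]) cube([48, 48, 405]);


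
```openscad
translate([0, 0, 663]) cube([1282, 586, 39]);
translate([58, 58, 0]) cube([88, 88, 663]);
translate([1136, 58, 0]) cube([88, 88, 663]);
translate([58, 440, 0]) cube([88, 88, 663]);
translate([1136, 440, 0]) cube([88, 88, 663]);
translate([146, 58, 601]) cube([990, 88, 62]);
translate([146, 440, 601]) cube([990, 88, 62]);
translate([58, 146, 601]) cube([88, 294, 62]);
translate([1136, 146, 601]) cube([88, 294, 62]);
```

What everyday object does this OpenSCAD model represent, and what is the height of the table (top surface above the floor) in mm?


A table. The table height is 702 mm.

A 1282×586×39 slab sits at z = 663 on four 88 mm square posts — a table. The top surface is at 663 + 39 = 702 mm.


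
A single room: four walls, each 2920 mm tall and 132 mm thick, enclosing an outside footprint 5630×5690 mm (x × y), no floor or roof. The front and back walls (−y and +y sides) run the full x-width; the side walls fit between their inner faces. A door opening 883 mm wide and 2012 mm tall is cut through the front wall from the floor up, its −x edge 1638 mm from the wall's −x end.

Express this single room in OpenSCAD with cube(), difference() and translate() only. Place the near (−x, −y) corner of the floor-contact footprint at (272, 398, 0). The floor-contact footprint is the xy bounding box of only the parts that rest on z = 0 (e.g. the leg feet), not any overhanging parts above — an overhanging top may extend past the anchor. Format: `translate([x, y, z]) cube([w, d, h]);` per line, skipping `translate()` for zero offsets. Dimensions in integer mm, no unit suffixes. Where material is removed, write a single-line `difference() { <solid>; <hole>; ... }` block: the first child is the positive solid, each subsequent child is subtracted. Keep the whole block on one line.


difference() { translate([272, 398, 0]) cube([5630, 132, 2920]); translate([1910, 398, 0]) cube([883, 132, 2012]); }
translate([272, 5956, 0]) cube([5630, 132, 2920]);
translate([272, 530, 0]) cube([132, 5426, 2920]);
translate([5770, 530, 0]) cube([132, 5426, 2920]);


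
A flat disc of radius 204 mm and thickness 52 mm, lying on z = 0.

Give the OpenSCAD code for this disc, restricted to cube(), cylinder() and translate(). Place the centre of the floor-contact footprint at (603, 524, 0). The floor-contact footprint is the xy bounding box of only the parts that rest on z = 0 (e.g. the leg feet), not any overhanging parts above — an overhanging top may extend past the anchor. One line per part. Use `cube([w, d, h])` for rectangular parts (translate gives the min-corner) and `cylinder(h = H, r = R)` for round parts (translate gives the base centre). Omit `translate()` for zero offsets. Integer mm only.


translate([603, 524, 0]) cylinder(h = 52, r = 204);


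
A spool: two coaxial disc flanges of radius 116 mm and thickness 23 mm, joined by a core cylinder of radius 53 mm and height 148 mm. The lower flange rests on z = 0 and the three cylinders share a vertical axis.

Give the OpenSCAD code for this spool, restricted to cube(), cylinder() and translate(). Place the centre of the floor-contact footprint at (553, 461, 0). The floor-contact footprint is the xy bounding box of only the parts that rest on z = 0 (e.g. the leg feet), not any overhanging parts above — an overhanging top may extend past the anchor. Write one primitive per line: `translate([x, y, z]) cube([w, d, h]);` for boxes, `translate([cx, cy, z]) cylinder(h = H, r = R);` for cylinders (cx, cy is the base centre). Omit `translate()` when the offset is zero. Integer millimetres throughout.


translate([553, 461, 0]) cylinder(h = 23, r = 116);
translate([553, 461, 23]) cylinder(h = 148, r = 53);
translate([553, 461, 171]) cylinder(h = 23, r = 116);


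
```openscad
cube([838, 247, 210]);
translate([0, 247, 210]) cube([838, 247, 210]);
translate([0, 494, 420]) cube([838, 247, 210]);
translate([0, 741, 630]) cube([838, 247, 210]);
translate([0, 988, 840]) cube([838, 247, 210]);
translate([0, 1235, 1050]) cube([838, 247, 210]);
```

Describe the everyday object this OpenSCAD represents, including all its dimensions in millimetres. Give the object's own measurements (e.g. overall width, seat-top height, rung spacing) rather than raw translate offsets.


A straight staircase of 6 solid steps. Each step is 838 mm wide (x), 247 mm deep (y, the going) and 210 mm tall (the rise). The first step rests on the floor; each subsequent step sits one going further in +y and one rise higher in +z, directly behind and above the previous step with no overlap.


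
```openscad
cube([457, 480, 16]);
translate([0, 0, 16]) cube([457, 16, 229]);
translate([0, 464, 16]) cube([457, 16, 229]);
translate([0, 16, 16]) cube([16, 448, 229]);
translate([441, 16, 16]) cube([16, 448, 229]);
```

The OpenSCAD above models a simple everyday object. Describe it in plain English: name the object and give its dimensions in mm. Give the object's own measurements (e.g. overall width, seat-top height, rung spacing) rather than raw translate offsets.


An open-topped rectangular box: outside dimensions 457×480×245 mm, with a uniform wall and base thickness of 16 mm. The base is a full 457×480 slab on the floor; four walls sit on top of the base. The front and back walls (the −y and +y sides) span the full width; the two side walls fit between them.


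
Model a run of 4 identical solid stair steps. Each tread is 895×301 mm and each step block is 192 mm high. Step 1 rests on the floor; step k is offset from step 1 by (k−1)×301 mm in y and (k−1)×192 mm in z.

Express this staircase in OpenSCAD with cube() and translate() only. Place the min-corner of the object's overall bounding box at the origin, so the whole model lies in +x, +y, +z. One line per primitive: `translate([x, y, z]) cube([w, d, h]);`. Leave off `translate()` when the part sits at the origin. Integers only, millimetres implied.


cube([895, 301, 192]);
translate([0, 301, 192]) cube([895, 301, 192]);
translate([0, 602, 384]) cube([895, 301, 192]);
translate([0, 903, 576]) cube([895, 301, 192]);


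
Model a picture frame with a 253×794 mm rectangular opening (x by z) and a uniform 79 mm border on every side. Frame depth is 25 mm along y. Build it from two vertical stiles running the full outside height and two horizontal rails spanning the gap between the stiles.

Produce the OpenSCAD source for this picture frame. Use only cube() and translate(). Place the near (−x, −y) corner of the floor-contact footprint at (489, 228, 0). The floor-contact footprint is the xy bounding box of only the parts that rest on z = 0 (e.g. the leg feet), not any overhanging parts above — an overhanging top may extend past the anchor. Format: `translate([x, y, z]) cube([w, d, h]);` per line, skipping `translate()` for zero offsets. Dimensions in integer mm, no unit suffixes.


translate([489, 228, 0]) cube([79, 25, 952]);
translate([821, 228, 0]) cube([79, 25, 952]);
translate([568, 228, 0]) cube([253, 25, 79]);
translate([568, 228, 873]) cube([253, 25, 79]);


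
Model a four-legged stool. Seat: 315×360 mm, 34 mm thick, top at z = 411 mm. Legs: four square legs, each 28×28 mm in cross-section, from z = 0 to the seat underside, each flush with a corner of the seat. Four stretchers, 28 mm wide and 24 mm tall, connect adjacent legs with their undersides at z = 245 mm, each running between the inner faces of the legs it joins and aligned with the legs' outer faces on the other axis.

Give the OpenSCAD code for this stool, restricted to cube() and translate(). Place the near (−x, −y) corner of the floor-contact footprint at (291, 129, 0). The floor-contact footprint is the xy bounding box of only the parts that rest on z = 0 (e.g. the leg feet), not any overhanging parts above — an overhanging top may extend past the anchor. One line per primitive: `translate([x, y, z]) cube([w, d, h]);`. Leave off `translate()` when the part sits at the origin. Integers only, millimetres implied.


translate([291, 129, 377]) cube([315, 360, 34]);
translate([291, 129, 0]) cube([28, 28, 377]);
translate([578, 129, 0]) cube([28, 28, 377]);
translate([291, 461, 0]) cube([28, 28, 377]);
translate([578, 461, 0]) cube([28, 28, 377]);
translate([319, 129, 245]) cube([259, 28, 24]);
translate([319, 461, 245]) cube([259, 28, 24]);
translate([291, 157, 245]) cube([28, 304, 24]);
translate([578, 157, 245]) cube([28, 304, 24]);


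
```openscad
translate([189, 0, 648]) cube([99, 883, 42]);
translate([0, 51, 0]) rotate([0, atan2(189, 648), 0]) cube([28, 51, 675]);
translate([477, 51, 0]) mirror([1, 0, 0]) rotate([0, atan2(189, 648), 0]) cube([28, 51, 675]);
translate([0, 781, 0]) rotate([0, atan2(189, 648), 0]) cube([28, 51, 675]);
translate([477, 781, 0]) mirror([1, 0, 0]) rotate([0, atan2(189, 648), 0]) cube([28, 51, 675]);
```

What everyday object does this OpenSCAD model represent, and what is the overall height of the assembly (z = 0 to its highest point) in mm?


A sawhorse. The overall height is 690 mm.

A beam across two mirrored pairs of raked legs — a sawhorse. The beam's underside is at z = 648 (matching the legs' vertical rise in atan2(189, 648)) and the beam is 42 mm tall, so its top is at 648 + 42 = 690 mm. The raked legs top out at the beam's underside, so that is the highest point.


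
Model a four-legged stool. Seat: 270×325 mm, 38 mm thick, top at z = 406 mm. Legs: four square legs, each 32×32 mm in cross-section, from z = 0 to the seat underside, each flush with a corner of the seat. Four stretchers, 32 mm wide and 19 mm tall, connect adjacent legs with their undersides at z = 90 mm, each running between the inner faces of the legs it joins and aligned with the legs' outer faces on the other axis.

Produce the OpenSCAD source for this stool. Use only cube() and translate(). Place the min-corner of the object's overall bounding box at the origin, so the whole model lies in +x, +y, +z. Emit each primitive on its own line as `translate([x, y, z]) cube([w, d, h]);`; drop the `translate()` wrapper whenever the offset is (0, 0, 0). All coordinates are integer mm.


// leg_h = 406 - 38 = 368
// stretcher span = 270 - 2*32 = 206
translate([0, 0, 368]) cube([270, 325, 38]);
cube([32, 32, 368]);
translate([238, 0, 0]) cube([32, 32, 368]);
translate([0, 293, 0]) cube([32, 32, 368]);
translate([238, 293, 0]) cube([32, 32, 368]);
translate([32, 0, 90]) cube([206, 32, 19]);
translate([32, 293, 90]) cube([206, 32, 19]);
translate([0, 32, 90]) cube([32, 261, 19]);
translate([238, 32, 90]) cube([32, 261, 19]);
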